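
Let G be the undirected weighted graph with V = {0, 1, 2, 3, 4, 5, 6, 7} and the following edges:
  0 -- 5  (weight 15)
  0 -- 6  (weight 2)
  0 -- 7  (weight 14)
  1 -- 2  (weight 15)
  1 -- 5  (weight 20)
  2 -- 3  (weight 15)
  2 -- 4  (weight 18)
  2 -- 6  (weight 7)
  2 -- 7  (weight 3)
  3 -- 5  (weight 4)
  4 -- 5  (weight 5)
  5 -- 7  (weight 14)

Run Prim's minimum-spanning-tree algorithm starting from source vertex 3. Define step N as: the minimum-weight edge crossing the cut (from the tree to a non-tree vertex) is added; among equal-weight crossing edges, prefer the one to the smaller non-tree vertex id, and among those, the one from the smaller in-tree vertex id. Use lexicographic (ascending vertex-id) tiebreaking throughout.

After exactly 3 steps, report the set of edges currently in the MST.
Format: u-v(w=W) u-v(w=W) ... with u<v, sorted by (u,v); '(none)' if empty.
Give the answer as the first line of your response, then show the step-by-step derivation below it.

3-5(w=4) 4-5(w=5) 5-7(w=14)

step 1: add edge 3-5 (w=4); MST = {3-5(w=4)}
step 2: add edge 4-5 (w=5); MST = {3-5(w=4) 4-5(w=5)}
step 3: add edge 5-7 (w=14); MST = {3-5(w=4) 4-5(w=5) 5-7(w=14)}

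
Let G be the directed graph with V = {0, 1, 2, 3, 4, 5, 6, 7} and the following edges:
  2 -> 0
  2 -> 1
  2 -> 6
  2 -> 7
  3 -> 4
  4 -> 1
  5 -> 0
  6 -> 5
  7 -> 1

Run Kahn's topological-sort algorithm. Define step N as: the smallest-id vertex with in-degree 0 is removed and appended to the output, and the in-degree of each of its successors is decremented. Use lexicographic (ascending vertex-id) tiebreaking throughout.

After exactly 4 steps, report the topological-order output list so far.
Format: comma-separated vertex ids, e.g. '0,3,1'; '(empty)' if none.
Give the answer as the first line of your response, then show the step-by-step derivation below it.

2,3,4,6

step 1: output 2; order=[2]; indeg=(1,2,0,0,1,1,0,0)
step 2: output 3; order=[2,3]; indeg=(1,2,0,0,0,1,0,0)
step 3: output 4; order=[2,3,4]; indeg=(1,1,0,0,0,1,0,0)
step 4: output 6; order=[2,3,4,6]; indeg=(1,1,0,0,0,0,0,0)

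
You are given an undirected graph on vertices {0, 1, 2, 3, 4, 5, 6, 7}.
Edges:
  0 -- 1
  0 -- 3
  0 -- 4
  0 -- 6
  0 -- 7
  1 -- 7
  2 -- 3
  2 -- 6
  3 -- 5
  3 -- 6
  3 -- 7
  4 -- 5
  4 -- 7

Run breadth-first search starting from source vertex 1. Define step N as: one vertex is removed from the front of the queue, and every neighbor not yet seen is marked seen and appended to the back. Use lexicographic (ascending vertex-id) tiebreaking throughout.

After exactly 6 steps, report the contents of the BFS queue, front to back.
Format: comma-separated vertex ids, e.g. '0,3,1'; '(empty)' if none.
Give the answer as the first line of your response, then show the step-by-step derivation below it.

2,5

step 1: dequeue 1; queue=[0,7]; order=1
step 2: dequeue 0; queue=[7,3,4,6]; order=1,0
step 3: dequeue 7; queue=[3,4,6]; order=1,0,7
step 4: dequeue 3; queue=[4,6,2,5]; order=1,0,7,3
step 5: dequeue 4; queue=[6,2,5]; order=1,0,7,3,4
step 6: dequeue 6; queue=[2,5]; order=1,0,7,3,4,6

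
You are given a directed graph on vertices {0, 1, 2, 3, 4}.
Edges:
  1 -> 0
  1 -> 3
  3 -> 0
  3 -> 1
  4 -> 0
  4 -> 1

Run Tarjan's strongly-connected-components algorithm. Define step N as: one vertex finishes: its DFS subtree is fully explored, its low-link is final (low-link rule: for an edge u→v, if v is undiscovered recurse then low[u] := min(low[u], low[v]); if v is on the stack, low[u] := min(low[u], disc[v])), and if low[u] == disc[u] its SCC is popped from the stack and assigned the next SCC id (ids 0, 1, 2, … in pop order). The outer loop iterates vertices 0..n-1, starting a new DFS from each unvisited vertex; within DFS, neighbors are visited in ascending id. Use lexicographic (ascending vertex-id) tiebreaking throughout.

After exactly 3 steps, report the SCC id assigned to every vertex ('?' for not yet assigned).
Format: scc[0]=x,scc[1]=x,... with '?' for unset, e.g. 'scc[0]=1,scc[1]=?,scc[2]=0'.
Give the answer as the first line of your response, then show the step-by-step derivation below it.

scc[0]=0,scc[1]=1,scc[2]=?,scc[3]=1,scc[4]=?

step 1: low=(low[0]=0,low[1]=?,low[2]=?,low[3]=?,low[4]=?); scc=(scc[0]=0,scc[1]=?,scc[2]=?,scc[3]=?,scc[4]=?)
step 2: low=(low[0]=0,low[1]=1,low[2]=?,low[3]=1,low[4]=?); scc=(scc[0]=0,scc[1]=?,scc[2]=?,scc[3]=?,scc[4]=?)
step 3: low=(low[0]=0,low[1]=1,low[2]=?,low[3]=1,low[4]=?); scc=(scc[0]=0,scc[1]=1,scc[2]=?,scc[3]=1,scc[4]=?)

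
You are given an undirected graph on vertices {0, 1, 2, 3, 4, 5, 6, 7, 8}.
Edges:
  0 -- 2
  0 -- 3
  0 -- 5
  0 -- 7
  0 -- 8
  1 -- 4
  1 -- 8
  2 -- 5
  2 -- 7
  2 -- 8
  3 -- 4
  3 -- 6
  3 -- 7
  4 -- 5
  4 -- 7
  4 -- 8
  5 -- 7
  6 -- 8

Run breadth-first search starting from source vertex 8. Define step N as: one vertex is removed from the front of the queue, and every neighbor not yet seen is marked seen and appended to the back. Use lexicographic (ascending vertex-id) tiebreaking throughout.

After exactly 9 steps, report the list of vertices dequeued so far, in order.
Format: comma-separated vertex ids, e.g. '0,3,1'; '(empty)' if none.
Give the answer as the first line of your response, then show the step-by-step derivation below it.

8,0,1,2,4,6,3,5,7

step 1: dequeue 8; queue=[0,1,2,4,6]; order=8
step 2: dequeue 0; queue=[1,2,4,6,3,5,7]; order=8,0
step 3: dequeue 1; queue=[2,4,6,3,5,7]; order=8,0,1
step 4: dequeue 2; queue=[4,6,3,5,7]; order=8,0,1,2
step 5: dequeue 4; queue=[6,3,5,7]; order=8,0,1,2,4
step 6: dequeue 6; queue=[3,5,7]; order=8,0,1,2,4,6
step 7: dequeue 3; queue=[5,7]; order=8,0,1,2,4,6,3
step 8: dequeue 5; queue=[7]; order=8,0,1,2,4,6,3,5
step 9: dequeue 7; queue=[(empty)]; order=8,0,1,2,4,6,3,5,7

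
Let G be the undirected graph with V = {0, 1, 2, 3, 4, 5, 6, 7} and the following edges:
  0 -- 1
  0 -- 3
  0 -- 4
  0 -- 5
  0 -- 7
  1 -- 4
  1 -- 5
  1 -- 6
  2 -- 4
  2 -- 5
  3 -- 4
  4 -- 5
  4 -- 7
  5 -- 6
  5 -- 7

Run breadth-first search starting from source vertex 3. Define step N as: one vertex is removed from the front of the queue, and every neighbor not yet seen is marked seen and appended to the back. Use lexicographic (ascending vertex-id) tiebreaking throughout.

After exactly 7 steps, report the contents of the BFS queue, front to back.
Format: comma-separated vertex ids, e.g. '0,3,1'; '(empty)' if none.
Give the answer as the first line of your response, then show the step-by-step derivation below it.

6

step 1: dequeue 3; queue=[0,4]; order=3
step 2: dequeue 0; queue=[4,1,5,7]; order=3,0
step 3: dequeue 4; queue=[1,5,7,2]; order=3,0,4
step 4: dequeue 1; queue=[5,7,2,6]; order=3,0,4,1
step 5: dequeue 5; queue=[7,2,6]; order=3,0,4,1,5
step 6: dequeue 7; queue=[2,6]; order=3,0,4,1,5,7
step 7: dequeue 2; queue=[6]; order=3,0,4,1,5,7,2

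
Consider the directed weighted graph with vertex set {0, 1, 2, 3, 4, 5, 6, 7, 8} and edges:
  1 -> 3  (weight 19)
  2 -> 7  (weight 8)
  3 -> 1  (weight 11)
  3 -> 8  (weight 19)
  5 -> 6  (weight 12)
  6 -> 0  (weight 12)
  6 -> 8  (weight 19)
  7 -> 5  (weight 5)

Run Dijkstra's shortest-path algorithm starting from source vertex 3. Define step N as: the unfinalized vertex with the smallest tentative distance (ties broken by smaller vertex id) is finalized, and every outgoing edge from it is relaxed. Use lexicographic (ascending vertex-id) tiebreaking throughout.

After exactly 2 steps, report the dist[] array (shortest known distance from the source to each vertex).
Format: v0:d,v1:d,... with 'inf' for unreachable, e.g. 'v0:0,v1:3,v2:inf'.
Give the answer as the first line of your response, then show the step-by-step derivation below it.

v0:inf,v1:11,v2:inf,v3:0,v4:inf,v5:inf,v6:inf,v7:inf,v8:19

step 1: dist = v0:inf,v1:11,v2:inf,v3:0,v4:inf,v5:inf,v6:inf,v7:inf,v8:19
step 2: dist = v0:inf,v1:11,v2:inf,v3:0,v4:inf,v5:inf,v6:inf,v7:inf,v8:19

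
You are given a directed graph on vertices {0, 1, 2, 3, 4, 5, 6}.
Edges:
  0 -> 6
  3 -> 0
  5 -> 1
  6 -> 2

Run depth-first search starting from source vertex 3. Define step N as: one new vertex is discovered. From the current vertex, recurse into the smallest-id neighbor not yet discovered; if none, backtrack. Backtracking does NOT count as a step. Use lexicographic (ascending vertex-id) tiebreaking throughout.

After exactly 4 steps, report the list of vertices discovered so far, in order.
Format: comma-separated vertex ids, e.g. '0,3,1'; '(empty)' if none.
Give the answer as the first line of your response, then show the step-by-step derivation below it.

3,0,6,2

step 1: discover 3; path=3; order=3
step 2: discover 0; path=3>0; order=3,0
step 3: discover 6; path=3>0>6; order=3,0,6
step 4: discover 2; path=3>0>6>2; order=3,0,6,2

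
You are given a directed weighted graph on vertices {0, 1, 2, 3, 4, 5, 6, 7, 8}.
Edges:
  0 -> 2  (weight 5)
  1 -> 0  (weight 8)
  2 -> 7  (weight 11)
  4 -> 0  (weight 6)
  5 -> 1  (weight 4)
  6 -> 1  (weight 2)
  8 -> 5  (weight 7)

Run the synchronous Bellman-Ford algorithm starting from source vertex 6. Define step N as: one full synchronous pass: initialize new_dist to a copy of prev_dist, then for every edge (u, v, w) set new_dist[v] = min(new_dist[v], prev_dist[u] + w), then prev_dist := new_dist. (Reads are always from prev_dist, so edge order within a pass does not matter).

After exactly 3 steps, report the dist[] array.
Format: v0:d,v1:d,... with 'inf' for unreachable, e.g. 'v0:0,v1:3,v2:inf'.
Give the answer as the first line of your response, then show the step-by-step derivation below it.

v0:10,v1:2,v2:15,v3:inf,v4:inf,v5:inf,v6:0,v7:inf,v8:inf

step 1: dist = v0:inf,v1:2,v2:inf,v3:inf,v4:inf,v5:inf,v6:0,v7:inf,v8:inf
step 2: dist = v0:10,v1:2,v2:inf,v3:inf,v4:inf,v5:inf,v6:0,v7:inf,v8:inf
step 3: dist = v0:10,v1:2,v2:15,v3:inf,v4:inf,v5:inf,v6:0,v7:inf,v8:inf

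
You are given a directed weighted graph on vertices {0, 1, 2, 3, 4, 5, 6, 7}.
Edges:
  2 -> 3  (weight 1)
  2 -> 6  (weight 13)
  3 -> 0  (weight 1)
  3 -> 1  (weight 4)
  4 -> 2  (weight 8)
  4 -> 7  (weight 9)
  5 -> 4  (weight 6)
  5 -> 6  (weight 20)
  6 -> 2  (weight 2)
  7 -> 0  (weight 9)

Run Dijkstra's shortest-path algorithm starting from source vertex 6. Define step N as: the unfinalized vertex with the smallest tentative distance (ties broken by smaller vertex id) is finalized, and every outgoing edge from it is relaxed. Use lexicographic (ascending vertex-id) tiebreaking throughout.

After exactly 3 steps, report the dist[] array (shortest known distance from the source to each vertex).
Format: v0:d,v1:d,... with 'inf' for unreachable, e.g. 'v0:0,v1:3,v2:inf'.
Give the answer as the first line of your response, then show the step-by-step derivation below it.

v0:4,v1:7,v2:2,v3:3,v4:inf,v5:inf,v6:0,v7:inf

step 1: dist = v0:inf,v1:inf,v2:2,v3:inf,v4:inf,v5:inf,v6:0,v7:inf
step 2: dist = v0:inf,v1:inf,v2:2,v3:3,v4:inf,v5:inf,v6:0,v7:inf
step 3: dist = v0:4,v1:7,v2:2,v3:3,v4:inf,v5:inf,v6:0,v7:inf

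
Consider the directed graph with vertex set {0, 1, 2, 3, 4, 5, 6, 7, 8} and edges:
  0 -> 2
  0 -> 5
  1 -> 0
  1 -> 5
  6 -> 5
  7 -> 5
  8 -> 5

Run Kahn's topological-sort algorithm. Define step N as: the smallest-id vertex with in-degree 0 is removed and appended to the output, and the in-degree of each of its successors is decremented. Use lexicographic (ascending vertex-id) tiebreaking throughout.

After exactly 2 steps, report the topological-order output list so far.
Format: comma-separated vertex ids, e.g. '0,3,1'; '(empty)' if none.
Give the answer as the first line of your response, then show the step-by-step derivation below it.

1,0

step 1: output 1; order=[1]; indeg=(0,0,1,0,0,4,0,0,0)
step 2: output 0; order=[1,0]; indeg=(0,0,0,0,0,3,0,0,0)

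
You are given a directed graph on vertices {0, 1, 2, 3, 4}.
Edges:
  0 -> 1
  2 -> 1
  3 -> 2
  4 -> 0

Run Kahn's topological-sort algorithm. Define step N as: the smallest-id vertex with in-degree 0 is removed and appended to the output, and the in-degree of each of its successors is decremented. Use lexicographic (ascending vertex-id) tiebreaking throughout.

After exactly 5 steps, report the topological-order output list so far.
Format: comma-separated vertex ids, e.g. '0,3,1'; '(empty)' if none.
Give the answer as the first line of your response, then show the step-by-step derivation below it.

3,2,4,0,1

step 1: output 3; order=[3]; indeg=(1,2,0,0,0)
step 2: output 2; order=[3,2]; indeg=(1,1,0,0,0)
step 3: output 4; order=[3,2,4]; indeg=(0,1,0,0,0)
step 4: output 0; order=[3,2,4,0]; indeg=(0,0,0,0,0)
step 5: output 1; order=[3,2,4,0,1]; indeg=(0,0,0,0,0)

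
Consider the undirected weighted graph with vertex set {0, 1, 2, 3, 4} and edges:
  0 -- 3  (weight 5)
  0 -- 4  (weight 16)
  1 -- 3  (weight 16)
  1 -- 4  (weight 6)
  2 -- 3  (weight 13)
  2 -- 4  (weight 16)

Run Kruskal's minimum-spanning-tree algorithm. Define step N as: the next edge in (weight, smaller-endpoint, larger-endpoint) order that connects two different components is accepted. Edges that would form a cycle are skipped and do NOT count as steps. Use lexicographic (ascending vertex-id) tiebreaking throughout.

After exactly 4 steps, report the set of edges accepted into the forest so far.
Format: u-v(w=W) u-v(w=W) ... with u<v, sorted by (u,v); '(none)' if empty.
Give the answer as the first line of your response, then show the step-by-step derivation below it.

0-3(w=5) 0-4(w=16) 1-4(w=6) 2-3(w=13)

step 1: add edge 0-3 (w=5); MST = {0-3(w=5)}
step 2: add edge 1-4 (w=6); MST = {0-3(w=5) 1-4(w=6)}
step 3: add edge 2-3 (w=13); MST = {0-3(w=5) 1-4(w=6) 2-3(w=13)}
step 4: add edge 0-4 (w=16); MST = {0-3(w=5) 0-4(w=16) 1-4(w=6) 2-3(w=13)}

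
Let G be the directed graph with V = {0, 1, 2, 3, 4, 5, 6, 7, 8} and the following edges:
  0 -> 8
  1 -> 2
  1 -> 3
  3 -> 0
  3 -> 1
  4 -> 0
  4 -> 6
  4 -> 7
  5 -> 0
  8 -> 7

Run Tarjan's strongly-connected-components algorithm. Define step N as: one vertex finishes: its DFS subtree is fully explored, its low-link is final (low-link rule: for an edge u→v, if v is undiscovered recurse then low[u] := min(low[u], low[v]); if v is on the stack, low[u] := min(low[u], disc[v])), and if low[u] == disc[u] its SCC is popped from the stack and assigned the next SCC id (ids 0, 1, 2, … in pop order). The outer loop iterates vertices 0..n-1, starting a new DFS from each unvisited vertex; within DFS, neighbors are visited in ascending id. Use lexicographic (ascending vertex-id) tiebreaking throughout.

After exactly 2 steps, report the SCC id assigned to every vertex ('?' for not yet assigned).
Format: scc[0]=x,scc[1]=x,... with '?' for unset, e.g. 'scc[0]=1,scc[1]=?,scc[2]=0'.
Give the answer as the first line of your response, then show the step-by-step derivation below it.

scc[0]=?,scc[1]=?,scc[2]=?,scc[3]=?,scc[4]=?,scc[5]=?,scc[6]=?,scc[7]=0,scc[8]=1

step 1: low=(low[0]=0,low[1]=?,low[2]=?,low[3]=?,low[4]=?,low[5]=?,low[6]=?,low[7]=2,low[8]=1); scc=(scc[0]=?,scc[1]=?,scc[2]=?,scc[3]=?,scc[4]=?,scc[5]=?,scc[6]=?,scc[7]=0,scc[8]=?)
step 2: low=(low[0]=0,low[1]=?,low[2]=?,low[3]=?,low[4]=?,low[5]=?,low[6]=?,low[7]=2,low[8]=1); scc=(scc[0]=?,scc[1]=?,scc[2]=?,scc[3]=?,scc[4]=?,scc[5]=?,scc[6]=?,scc[7]=0,scc[8]=1)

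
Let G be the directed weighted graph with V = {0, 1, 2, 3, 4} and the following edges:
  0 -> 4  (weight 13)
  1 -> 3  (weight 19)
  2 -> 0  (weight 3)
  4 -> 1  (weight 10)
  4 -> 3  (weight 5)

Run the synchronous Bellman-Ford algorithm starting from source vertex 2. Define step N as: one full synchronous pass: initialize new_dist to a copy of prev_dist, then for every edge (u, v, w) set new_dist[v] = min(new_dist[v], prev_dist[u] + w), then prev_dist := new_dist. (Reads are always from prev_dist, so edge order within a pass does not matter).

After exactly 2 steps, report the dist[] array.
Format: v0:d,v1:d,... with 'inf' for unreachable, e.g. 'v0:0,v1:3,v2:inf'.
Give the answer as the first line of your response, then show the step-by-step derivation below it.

v0:3,v1:inf,v2:0,v3:inf,v4:16

step 1: dist = v0:3,v1:inf,v2:0,v3:inf,v4:inf
step 2: dist = v0:3,v1:inf,v2:0,v3:inf,v4:16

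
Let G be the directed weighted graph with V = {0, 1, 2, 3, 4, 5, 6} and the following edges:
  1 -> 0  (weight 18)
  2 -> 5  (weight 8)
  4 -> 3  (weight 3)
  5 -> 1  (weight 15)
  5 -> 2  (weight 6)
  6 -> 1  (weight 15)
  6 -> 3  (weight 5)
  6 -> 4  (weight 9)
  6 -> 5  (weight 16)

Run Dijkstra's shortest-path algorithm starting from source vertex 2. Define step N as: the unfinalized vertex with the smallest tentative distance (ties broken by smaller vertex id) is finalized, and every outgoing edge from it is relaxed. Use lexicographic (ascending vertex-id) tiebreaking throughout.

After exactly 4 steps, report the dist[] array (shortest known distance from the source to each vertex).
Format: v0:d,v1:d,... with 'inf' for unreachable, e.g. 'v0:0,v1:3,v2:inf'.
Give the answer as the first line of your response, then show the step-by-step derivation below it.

v0:41,v1:23,v2:0,v3:inf,v4:inf,v5:8,v6:inf

step 1: dist = v0:inf,v1:inf,v2:0,v3:inf,v4:inf,v5:8,v6:inf
step 2: dist = v0:inf,v1:23,v2:0,v3:inf,v4:inf,v5:8,v6:inf
step 3: dist = v0:41,v1:23,v2:0,v3:inf,v4:inf,v5:8,v6:inf
step 4: dist = v0:41,v1:23,v2:0,v3:inf,v4:inf,v5:8,v6:inf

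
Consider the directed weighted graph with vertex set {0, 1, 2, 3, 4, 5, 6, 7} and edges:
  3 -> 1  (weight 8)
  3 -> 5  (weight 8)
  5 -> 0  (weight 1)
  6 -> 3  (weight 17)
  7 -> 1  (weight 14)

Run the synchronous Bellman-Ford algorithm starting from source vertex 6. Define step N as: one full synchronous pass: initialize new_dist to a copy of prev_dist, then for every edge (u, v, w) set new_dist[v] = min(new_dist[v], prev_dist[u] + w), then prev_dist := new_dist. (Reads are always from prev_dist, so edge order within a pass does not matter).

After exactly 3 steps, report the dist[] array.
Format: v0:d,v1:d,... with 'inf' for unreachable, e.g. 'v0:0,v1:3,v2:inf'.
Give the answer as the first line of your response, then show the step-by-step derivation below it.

v0:26,v1:25,v2:inf,v3:17,v4:inf,v5:25,v6:0,v7:inf

step 1: dist = v0:inf,v1:inf,v2:inf,v3:17,v4:inf,v5:inf,v6:0,v7:inf
step 2: dist = v0:inf,v1:25,v2:inf,v3:17,v4:inf,v5:25,v6:0,v7:inf
step 3: dist = v0:26,v1:25,v2:inf,v3:17,v4:inf,v5:25,v6:0,v7:inf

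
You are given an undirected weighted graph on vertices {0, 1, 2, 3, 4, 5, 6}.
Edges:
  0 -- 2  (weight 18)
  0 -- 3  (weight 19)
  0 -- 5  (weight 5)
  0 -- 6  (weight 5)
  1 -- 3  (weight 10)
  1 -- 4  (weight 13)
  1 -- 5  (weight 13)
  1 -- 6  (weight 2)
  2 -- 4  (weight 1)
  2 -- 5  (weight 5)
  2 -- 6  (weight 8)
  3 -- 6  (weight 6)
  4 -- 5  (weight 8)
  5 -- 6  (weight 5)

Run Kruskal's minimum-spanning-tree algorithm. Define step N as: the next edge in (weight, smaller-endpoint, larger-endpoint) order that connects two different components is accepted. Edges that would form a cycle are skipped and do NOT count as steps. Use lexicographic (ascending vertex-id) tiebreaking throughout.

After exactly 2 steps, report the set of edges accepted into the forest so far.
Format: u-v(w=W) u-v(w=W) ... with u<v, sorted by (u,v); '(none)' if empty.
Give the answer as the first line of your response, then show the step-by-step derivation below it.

1-6(w=2) 2-4(w=1)

step 1: add edge 2-4 (w=1); MST = {2-4(w=1)}
step 2: add edge 1-6 (w=2); MST = {1-6(w=2) 2-4(w=1)}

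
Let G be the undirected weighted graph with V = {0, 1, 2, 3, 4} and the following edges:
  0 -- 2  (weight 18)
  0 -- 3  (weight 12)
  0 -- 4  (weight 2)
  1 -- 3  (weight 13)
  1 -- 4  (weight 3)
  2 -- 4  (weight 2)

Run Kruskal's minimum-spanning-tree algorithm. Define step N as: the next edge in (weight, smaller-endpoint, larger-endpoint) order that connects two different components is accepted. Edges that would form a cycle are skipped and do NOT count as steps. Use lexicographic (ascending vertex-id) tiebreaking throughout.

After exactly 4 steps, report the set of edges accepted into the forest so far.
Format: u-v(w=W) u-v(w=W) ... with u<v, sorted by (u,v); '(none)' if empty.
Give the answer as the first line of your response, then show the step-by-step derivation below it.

0-3(w=12) 0-4(w=2) 1-4(w=3) 2-4(w=2)

step 1: add edge 0-4 (w=2); MST = {0-4(w=2)}
step 2: add edge 2-4 (w=2); MST = {0-4(w=2) 2-4(w=2)}
step 3: add edge 1-4 (w=3); MST = {0-4(w=2) 1-4(w=3) 2-4(w=2)}
step 4: add edge 0-3 (w=12); MST = {0-3(w=12) 0-4(w=2) 1-4(w=3) 2-4(w=2)}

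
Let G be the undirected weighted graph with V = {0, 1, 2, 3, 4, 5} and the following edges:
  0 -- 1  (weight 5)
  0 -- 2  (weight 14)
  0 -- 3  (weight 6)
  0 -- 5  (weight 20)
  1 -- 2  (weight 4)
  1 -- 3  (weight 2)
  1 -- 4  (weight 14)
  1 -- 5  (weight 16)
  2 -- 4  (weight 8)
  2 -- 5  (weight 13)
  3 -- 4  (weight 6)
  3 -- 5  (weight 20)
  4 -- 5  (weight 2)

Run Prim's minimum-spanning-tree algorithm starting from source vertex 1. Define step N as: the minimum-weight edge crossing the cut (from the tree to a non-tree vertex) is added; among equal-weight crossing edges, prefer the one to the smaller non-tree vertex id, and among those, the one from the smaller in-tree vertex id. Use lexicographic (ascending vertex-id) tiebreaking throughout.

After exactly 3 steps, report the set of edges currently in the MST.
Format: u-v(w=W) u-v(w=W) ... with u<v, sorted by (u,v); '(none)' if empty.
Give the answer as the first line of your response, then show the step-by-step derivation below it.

0-1(w=5) 1-2(w=4) 1-3(w=2)

step 1: add edge 1-3 (w=2); MST = {1-3(w=2)}
step 2: add edge 1-2 (w=4); MST = {1-2(w=4) 1-3(w=2)}
step 3: add edge 0-1 (w=5); MST = {0-1(w=5) 1-2(w=4) 1-3(w=2)}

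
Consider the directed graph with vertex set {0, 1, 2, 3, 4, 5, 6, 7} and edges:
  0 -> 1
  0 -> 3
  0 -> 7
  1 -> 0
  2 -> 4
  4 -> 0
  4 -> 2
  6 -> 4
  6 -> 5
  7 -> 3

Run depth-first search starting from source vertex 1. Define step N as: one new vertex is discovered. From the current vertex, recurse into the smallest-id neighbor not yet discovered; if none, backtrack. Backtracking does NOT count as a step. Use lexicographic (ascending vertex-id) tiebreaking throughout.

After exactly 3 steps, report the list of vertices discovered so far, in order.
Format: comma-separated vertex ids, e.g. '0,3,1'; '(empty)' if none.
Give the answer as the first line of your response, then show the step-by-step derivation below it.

1,0,3

step 1: discover 1; path=1; order=1
step 2: discover 0; path=1>0; order=1,0
step 3: discover 3; path=1>0>3; order=1,0,3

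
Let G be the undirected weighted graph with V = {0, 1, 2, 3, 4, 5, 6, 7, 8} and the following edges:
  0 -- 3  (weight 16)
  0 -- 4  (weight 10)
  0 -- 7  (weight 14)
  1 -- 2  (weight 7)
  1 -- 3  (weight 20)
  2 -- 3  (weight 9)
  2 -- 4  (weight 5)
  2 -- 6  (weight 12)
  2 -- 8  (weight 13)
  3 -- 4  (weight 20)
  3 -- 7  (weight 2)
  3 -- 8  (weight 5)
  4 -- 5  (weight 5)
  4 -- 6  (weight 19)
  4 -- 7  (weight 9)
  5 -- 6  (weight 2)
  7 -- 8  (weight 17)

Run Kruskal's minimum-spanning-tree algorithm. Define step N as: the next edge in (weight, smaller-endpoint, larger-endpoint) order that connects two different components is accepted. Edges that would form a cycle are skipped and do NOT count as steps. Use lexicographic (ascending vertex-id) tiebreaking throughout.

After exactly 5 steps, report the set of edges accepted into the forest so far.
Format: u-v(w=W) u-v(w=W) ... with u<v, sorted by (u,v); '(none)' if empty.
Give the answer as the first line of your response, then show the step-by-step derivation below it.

2-4(w=5) 3-7(w=2) 3-8(w=5) 4-5(w=5) 5-6(w=2)

step 1: add edge 3-7 (w=2); MST = {3-7(w=2)}
step 2: add edge 5-6 (w=2); MST = {3-7(w=2) 5-6(w=2)}
step 3: add edge 2-4 (w=5); MST = {2-4(w=5) 3-7(w=2) 5-6(w=2)}
step 4: add edge 3-8 (w=5); MST = {2-4(w=5) 3-7(w=2) 3-8(w=5) 5-6(w=2)}
step 5: add edge 4-5 (w=5); MST = {2-4(w=5) 3-7(w=2) 3-8(w=5) 4-5(w=5) 5-6(w=2)}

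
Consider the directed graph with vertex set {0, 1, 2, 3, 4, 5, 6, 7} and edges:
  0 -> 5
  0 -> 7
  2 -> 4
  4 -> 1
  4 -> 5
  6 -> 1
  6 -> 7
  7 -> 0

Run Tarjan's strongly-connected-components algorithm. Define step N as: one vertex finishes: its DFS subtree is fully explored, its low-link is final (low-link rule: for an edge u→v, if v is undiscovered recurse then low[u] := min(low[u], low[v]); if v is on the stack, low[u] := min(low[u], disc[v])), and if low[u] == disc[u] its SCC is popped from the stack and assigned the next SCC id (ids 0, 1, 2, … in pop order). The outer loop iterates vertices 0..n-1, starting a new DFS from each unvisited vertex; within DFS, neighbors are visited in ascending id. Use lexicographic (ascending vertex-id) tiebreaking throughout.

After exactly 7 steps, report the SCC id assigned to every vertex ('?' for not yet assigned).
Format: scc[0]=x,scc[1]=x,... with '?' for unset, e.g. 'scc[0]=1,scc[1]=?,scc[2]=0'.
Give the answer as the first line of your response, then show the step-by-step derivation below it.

scc[0]=1,scc[1]=2,scc[2]=4,scc[3]=5,scc[4]=3,scc[5]=0,scc[6]=?,scc[7]=1

step 1: low=(low[0]=0,low[1]=?,low[2]=?,low[3]=?,low[4]=?,low[5]=1,low[6]=?,low[7]=?); scc=(scc[0]=?,scc[1]=?,scc[2]=?,scc[3]=?,scc[4]=?,scc[5]=0,scc[6]=?,scc[7]=?)
step 2: low=(low[0]=0,low[1]=?,low[2]=?,low[3]=?,low[4]=?,low[5]=1,low[6]=?,low[7]=0); scc=(scc[0]=?,scc[1]=?,scc[2]=?,scc[3]=?,scc[4]=?,scc[5]=0,scc[6]=?,scc[7]=?)
step 3: low=(low[0]=0,low[1]=?,low[2]=?,low[3]=?,low[4]=?,low[5]=1,low[6]=?,low[7]=0); scc=(scc[0]=1,scc[1]=?,scc[2]=?,scc[3]=?,scc[4]=?,scc[5]=0,scc[6]=?,scc[7]=1)
step 4: low=(low[0]=0,low[1]=3,low[2]=?,low[3]=?,low[4]=?,low[5]=1,low[6]=?,low[7]=0); scc=(scc[0]=1,scc[1]=2,scc[2]=?,scc[3]=?,scc[4]=?,scc[5]=0,scc[6]=?,scc[7]=1)
step 5: low=(low[0]=0,low[1]=3,low[2]=4,low[3]=?,low[4]=5,low[5]=1,low[6]=?,low[7]=0); scc=(scc[0]=1,scc[1]=2,scc[2]=?,scc[3]=?,scc[4]=3,scc[5]=0,scc[6]=?,scc[7]=1)
step 6: low=(low[0]=0,low[1]=3,low[2]=4,low[3]=?,low[4]=5,low[5]=1,low[6]=?,low[7]=0); scc=(scc[0]=1,scc[1]=2,scc[2]=4,scc[3]=?,scc[4]=3,scc[5]=0,scc[6]=?,scc[7]=1)
step 7: low=(low[0]=0,low[1]=3,low[2]=4,low[3]=6,low[4]=5,low[5]=1,low[6]=?,low[7]=0); scc=(scc[0]=1,scc[1]=2,scc[2]=4,scc[3]=5,scc[4]=3,scc[5]=0,scc[6]=?,scc[7]=1)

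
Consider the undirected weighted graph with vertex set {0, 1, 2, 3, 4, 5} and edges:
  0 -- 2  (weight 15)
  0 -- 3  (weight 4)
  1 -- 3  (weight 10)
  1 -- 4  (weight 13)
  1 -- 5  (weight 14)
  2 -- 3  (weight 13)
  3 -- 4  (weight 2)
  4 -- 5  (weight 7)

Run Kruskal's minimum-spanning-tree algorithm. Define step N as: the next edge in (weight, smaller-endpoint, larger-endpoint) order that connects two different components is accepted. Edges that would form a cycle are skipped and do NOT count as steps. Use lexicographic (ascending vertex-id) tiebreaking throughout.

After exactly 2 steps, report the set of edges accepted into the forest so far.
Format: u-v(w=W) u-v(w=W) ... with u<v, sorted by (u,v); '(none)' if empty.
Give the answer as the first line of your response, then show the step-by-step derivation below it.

0-3(w=4) 3-4(w=2)

step 1: add edge 3-4 (w=2); MST = {3-4(w=2)}
step 2: add edge 0-3 (w=4); MST = {0-3(w=4) 3-4(w=2)}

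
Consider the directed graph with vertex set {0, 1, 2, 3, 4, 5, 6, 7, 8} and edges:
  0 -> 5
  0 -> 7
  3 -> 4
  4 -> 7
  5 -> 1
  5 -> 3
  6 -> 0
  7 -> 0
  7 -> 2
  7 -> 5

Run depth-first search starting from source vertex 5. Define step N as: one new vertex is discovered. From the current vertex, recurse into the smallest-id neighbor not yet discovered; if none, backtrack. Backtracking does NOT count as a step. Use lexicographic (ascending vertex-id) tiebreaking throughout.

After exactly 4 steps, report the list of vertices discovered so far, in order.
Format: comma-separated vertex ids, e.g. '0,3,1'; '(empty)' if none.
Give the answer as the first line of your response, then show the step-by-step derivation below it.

5,1,3,4

step 1: discover 5; path=5; order=5
step 2: discover 1; path=5>1; order=5,1
step 3: discover 3; path=5>3; order=5,1,3
step 4: discover 4; path=5>3>4; order=5,1,3,4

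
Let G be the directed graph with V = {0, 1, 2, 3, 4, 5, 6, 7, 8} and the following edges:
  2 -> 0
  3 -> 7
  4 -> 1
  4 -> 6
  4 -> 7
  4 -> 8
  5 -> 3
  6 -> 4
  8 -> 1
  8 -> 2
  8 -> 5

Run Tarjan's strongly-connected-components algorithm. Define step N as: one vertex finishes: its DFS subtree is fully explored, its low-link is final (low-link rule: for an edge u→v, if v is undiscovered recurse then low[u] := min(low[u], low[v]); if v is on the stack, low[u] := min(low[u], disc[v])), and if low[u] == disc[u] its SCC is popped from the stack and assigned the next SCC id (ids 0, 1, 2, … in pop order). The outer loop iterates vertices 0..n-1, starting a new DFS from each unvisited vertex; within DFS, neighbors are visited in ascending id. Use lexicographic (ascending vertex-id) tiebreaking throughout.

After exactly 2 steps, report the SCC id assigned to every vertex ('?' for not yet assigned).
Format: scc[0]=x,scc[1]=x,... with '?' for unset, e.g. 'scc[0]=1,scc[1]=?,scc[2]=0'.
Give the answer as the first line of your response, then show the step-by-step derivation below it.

scc[0]=0,scc[1]=1,scc[2]=?,scc[3]=?,scc[4]=?,scc[5]=?,scc[6]=?,scc[7]=?,scc[8]=?

step 1: low=(low[0]=0,low[1]=?,low[2]=?,low[3]=?,low[4]=?,low[5]=?,low[6]=?,low[7]=?,low[8]=?); scc=(scc[0]=0,scc[1]=?,scc[2]=?,scc[3]=?,scc[4]=?,scc[5]=?,scc[6]=?,scc[7]=?,scc[8]=?)
step 2: low=(low[0]=0,low[1]=1,low[2]=?,low[3]=?,low[4]=?,low[5]=?,low[6]=?,low[7]=?,low[8]=?); scc=(scc[0]=0,scc[1]=1,scc[2]=?,scc[3]=?,scc[4]=?,scc[5]=?,scc[6]=?,scc[7]=?,scc[8]=?)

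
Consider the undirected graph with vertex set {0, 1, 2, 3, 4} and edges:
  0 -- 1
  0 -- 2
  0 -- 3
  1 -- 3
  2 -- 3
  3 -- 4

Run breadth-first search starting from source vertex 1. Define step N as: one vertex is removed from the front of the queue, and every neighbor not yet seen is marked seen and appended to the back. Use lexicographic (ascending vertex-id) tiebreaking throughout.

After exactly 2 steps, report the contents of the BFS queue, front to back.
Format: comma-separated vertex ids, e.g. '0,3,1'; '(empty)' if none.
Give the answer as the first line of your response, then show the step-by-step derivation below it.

3,2

step 1: dequeue 1; queue=[0,3]; order=1
step 2: dequeue 0; queue=[3,2]; order=1,0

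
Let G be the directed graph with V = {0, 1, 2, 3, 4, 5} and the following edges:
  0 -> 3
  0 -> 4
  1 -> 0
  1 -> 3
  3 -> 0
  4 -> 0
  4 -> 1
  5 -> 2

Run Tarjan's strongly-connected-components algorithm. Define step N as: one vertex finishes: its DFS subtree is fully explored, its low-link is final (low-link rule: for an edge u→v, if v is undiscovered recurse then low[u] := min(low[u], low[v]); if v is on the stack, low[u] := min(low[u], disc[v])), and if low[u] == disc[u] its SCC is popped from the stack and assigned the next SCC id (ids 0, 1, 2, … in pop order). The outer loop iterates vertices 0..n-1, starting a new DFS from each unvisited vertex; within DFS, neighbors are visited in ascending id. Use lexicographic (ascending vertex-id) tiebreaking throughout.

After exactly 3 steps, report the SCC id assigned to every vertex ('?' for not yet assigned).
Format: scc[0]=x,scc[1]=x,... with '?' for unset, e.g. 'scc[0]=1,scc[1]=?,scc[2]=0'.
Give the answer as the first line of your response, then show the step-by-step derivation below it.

scc[0]=?,scc[1]=?,scc[2]=?,scc[3]=?,scc[4]=?,scc[5]=?

step 1: low=(low[0]=0,low[1]=?,low[2]=?,low[3]=0,low[4]=?,low[5]=?); scc=(scc[0]=?,scc[1]=?,scc[2]=?,scc[3]=?,scc[4]=?,scc[5]=?)
step 2: low=(low[0]=0,low[1]=0,low[2]=?,low[3]=0,low[4]=0,low[5]=?); scc=(scc[0]=?,scc[1]=?,scc[2]=?,scc[3]=?,scc[4]=?,scc[5]=?)
step 3: low=(low[0]=0,low[1]=0,low[2]=?,low[3]=0,low[4]=0,low[5]=?); scc=(scc[0]=?,scc[1]=?,scc[2]=?,scc[3]=?,scc[4]=?,scc[5]=?)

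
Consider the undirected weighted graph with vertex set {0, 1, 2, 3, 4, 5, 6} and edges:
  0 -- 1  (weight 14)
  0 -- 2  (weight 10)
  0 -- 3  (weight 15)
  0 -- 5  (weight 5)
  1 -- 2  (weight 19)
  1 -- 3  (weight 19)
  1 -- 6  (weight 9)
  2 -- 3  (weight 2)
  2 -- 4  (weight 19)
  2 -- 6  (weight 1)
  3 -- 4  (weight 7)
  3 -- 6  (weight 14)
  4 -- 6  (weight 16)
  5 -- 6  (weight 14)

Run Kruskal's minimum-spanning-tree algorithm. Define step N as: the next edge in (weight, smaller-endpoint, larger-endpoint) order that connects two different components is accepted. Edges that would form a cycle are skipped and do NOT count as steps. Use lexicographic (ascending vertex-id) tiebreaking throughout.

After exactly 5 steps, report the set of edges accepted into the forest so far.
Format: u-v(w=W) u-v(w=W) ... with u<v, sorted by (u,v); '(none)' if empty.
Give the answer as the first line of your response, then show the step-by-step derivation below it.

0-5(w=5) 1-6(w=9) 2-3(w=2) 2-6(w=1) 3-4(w=7)

step 1: add edge 2-6 (w=1); MST = {2-6(w=1)}
step 2: add edge 2-3 (w=2); MST = {2-3(w=2) 2-6(w=1)}
step 3: add edge 0-5 (w=5); MST = {0-5(w=5) 2-3(w=2) 2-6(w=1)}
step 4: add edge 3-4 (w=7); MST = {0-5(w=5) 2-3(w=2) 2-6(w=1) 3-4(w=7)}
step 5: add edge 1-6 (w=9); MST = {0-5(w=5) 1-6(w=9) 2-3(w=2) 2-6(w=1) 3-4(w=7)}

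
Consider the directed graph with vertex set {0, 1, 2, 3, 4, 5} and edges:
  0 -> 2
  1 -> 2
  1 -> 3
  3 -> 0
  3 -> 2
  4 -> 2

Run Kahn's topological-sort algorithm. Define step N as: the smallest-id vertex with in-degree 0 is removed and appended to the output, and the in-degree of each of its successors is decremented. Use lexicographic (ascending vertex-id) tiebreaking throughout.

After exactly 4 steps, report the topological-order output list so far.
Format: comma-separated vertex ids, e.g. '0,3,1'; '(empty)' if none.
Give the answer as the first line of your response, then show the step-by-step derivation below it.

1,3,0,4

step 1: output 1; order=[1]; indeg=(1,0,3,0,0,0)
step 2: output 3; order=[1,3]; indeg=(0,0,2,0,0,0)
step 3: output 0; order=[1,3,0]; indeg=(0,0,1,0,0,0)
step 4: output 4; order=[1,3,0,4]; indeg=(0,0,0,0,0,0)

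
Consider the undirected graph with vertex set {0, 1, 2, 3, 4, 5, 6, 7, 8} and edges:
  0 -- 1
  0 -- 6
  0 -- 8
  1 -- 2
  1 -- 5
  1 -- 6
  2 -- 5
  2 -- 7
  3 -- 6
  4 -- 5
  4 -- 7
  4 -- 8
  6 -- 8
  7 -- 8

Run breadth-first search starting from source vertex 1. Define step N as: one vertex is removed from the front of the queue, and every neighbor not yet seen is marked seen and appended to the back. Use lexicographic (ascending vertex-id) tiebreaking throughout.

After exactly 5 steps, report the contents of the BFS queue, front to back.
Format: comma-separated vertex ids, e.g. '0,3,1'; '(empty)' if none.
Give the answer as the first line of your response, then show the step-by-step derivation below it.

8,7,4,3

step 1: dequeue 1; queue=[0,2,5,6]; order=1
step 2: dequeue 0; queue=[2,5,6,8]; order=1,0
step 3: dequeue 2; queue=[5,6,8,7]; order=1,0,2
step 4: dequeue 5; queue=[6,8,7,4]; order=1,0,2,5
step 5: dequeue 6; queue=[8,7,4,3]; order=1,0,2,5,6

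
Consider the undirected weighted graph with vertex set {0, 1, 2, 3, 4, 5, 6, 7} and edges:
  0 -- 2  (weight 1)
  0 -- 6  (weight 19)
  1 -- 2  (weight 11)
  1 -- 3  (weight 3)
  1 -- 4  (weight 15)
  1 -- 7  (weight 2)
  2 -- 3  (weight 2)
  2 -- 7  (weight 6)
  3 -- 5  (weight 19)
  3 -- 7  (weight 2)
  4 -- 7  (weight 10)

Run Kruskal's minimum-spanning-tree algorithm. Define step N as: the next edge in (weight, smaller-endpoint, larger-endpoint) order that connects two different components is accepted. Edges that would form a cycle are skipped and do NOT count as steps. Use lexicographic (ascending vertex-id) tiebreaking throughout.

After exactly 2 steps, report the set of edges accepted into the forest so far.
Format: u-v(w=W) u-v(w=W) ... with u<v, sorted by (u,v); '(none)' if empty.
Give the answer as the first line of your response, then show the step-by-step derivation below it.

0-2(w=1) 1-7(w=2)

step 1: add edge 0-2 (w=1); MST = {0-2(w=1)}
step 2: add edge 1-7 (w=2); MST = {0-2(w=1) 1-7(w=2)}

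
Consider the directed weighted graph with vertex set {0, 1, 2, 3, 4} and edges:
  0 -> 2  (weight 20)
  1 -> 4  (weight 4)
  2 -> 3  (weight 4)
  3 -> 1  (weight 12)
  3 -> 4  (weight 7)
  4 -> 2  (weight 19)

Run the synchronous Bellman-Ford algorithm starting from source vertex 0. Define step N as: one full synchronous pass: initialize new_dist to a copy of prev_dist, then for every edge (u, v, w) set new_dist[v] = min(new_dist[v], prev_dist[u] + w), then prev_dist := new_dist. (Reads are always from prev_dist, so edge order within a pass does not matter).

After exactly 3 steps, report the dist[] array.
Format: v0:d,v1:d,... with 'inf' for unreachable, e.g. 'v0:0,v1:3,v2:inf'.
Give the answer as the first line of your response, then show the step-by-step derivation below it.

v0:0,v1:36,v2:20,v3:24,v4:31

step 1: dist = v0:0,v1:inf,v2:20,v3:inf,v4:inf
step 2: dist = v0:0,v1:inf,v2:20,v3:24,v4:inf
step 3: dist = v0:0,v1:36,v2:20,v3:24,v4:31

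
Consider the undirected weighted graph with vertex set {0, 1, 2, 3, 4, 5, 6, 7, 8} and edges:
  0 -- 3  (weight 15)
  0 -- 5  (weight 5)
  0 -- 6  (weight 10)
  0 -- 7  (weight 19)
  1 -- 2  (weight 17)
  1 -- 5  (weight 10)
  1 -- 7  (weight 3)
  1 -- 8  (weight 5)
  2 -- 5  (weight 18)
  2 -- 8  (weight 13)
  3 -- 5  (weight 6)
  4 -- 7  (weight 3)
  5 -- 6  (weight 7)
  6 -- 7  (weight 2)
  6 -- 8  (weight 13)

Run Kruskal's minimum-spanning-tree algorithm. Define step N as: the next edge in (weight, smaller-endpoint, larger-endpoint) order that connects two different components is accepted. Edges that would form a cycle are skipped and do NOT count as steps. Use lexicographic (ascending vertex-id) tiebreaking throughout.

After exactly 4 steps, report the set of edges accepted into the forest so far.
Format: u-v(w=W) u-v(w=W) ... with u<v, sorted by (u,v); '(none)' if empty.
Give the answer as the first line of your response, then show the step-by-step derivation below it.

0-5(w=5) 1-7(w=3) 4-7(w=3) 6-7(w=2)

step 1: add edge 6-7 (w=2); MST = {6-7(w=2)}
step 2: add edge 1-7 (w=3); MST = {1-7(w=3) 6-7(w=2)}
step 3: add edge 4-7 (w=3); MST = {1-7(w=3) 4-7(w=3) 6-7(w=2)}
step 4: add edge 0-5 (w=5); MST = {0-5(w=5) 1-7(w=3) 4-7(w=3) 6-7(w=2)}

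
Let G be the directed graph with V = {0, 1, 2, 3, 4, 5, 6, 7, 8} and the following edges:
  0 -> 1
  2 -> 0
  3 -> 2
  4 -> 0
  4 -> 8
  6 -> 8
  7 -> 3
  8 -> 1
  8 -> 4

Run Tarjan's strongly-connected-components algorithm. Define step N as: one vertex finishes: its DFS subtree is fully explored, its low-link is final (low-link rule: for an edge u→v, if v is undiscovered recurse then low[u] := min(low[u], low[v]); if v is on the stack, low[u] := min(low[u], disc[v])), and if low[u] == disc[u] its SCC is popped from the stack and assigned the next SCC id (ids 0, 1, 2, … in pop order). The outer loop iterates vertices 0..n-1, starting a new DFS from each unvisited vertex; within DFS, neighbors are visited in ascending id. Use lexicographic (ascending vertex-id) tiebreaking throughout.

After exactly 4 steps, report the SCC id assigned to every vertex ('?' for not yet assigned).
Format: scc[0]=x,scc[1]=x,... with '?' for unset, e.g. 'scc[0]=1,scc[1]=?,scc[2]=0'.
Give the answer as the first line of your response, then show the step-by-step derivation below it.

scc[0]=1,scc[1]=0,scc[2]=2,scc[3]=3,scc[4]=?,scc[5]=?,scc[6]=?,scc[7]=?,scc[8]=?

step 1: low=(low[0]=0,low[1]=1,low[2]=?,low[3]=?,low[4]=?,low[5]=?,low[6]=?,low[7]=?,low[8]=?); scc=(scc[0]=?,scc[1]=0,scc[2]=?,scc[3]=?,scc[4]=?,scc[5]=?,scc[6]=?,scc[7]=?,scc[8]=?)
step 2: low=(low[0]=0,low[1]=1,low[2]=?,low[3]=?,low[4]=?,low[5]=?,low[6]=?,low[7]=?,low[8]=?); scc=(scc[0]=1,scc[1]=0,scc[2]=?,scc[3]=?,scc[4]=?,scc[5]=?,scc[6]=?,scc[7]=?,scc[8]=?)
step 3: low=(low[0]=0,low[1]=1,low[2]=2,low[3]=?,low[4]=?,low[5]=?,low[6]=?,low[7]=?,low[8]=?); scc=(scc[0]=1,scc[1]=0,scc[2]=2,scc[3]=?,scc[4]=?,scc[5]=?,scc[6]=?,scc[7]=?,scc[8]=?)
step 4: low=(low[0]=0,low[1]=1,low[2]=2,low[3]=3,low[4]=?,low[5]=?,low[6]=?,low[7]=?,low[8]=?); scc=(scc[0]=1,scc[1]=0,scc[2]=2,scc[3]=3,scc[4]=?,scc[5]=?,scc[6]=?,scc[7]=?,scc[8]=?)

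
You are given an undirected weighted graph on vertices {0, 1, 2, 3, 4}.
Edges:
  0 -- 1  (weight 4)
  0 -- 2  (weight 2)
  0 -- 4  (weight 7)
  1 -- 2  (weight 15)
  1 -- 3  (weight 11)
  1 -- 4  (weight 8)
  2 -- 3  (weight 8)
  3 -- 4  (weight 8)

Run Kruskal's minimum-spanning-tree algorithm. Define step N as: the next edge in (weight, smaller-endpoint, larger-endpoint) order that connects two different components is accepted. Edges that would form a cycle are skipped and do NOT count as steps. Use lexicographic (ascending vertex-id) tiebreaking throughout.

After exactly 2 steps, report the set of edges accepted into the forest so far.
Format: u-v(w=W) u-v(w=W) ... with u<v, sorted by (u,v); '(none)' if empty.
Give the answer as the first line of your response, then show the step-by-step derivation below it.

0-1(w=4) 0-2(w=2)

step 1: add edge 0-2 (w=2); MST = {0-2(w=2)}
step 2: add edge 0-1 (w=4); MST = {0-1(w=4) 0-2(w=2)}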